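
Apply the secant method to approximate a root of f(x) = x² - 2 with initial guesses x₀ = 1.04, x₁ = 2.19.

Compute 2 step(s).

f(x) = x² - 2
x₀ = 1.04, x₁ = 2.19

Secant formula: x_{n+1} = x_n - f(x_n)(x_n - x_{n-1})/(f(x_n) - f(x_{n-1}))

Iteration 1:
  f(1.040000) = -0.918400
  f(2.190000) = 2.796100
  x_2 = 2.190000 - 2.796100×(2.190000 - 1.040000)/(2.796100 - (-0.918400))
       = 1.324334
Iteration 2:
  f(2.190000) = 2.796100
  f(1.324334) = -0.246138
  x_3 = 1.324334 - (-0.246138)×(1.324334 - 2.190000)/(-0.246138 - 2.796100)
       = 1.394373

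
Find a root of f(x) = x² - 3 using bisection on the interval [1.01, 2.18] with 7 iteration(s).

f(x) = x² - 3
Initial interval: [1.01, 2.18]

Iteration 1:
  c_1 = (1.010000 + 2.180000)/2 = 1.595000
  f(c_1) = f(1.595000) = -0.455975
  f(a) × f(c) ≥ 0, new interval: [1.595000, 2.180000]
Iteration 2:
  c_2 = (1.595000 + 2.180000)/2 = 1.887500
  f(c_2) = f(1.887500) = 0.562656
  f(a) × f(c) < 0, new interval: [1.595000, 1.887500]
Iteration 3:
  c_3 = (1.595000 + 1.887500)/2 = 1.741250
  f(c_3) = f(1.741250) = 0.031952
  f(a) × f(c) < 0, new interval: [1.595000, 1.741250]
Iteration 4:
  c_4 = (1.595000 + 1.741250)/2 = 1.668125
  f(c_4) = f(1.668125) = -0.217359
  f(a) × f(c) ≥ 0, new interval: [1.668125, 1.741250]
Iteration 5:
  c_5 = (1.668125 + 1.741250)/2 = 1.704688
  f(c_5) = f(1.704688) = -0.094041
  f(a) × f(c) ≥ 0, new interval: [1.704688, 1.741250]
Iteration 6:
  c_6 = (1.704688 + 1.741250)/2 = 1.722969
  f(c_6) = f(1.722969) = -0.031379
  f(a) × f(c) ≥ 0, new interval: [1.722969, 1.741250]
Iteration 7:
  c_7 = (1.722969 + 1.741250)/2 = 1.732109
  f(c_7) = f(1.732109) = 0.000203
  f(a) × f(c) < 0, new interval: [1.722969, 1.732109]

After 7 iteration(s), the approximation is c_7 = 1.732109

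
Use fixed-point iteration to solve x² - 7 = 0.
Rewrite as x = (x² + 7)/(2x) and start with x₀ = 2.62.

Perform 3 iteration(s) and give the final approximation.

Equation: x² - 7 = 0
Fixed-point form: x = (x² + 7)/(2x)
x₀ = 2.62

x_1 = g(2.620000) = 2.645878
x_2 = g(2.645878) = 2.645751
x_3 = g(2.645751) = 2.645751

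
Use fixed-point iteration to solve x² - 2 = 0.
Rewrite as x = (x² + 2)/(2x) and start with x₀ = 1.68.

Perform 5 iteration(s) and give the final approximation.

Equation: x² - 2 = 0
Fixed-point form: x = (x² + 2)/(2x)
x₀ = 1.68

x_1 = g(1.680000) = 1.435238
x_2 = g(1.435238) = 1.414368
x_3 = g(1.414368) = 1.414214
x_4 = g(1.414214) = 1.414214
x_5 = g(1.414214) = 1.414214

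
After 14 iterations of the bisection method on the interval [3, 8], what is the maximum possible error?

Bisection error bound: |error| ≤ (b-a)/2^n
|error| ≤ (8 - 3)/2^14 = 5/2^14
|error| ≤ 0.0003051758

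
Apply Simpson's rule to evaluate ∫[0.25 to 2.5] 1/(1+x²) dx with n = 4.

f(x) = 1/(1+x²)
a = 0.25, b = 2.5, n = 4
h = (b - a)/n = 0.562500

Simpson's rule: (h/3)[f(x₀) + 4f(x₁) + 2f(x₂) + ... + f(xₙ)]

x_0 = 0.2500, f(x_0) = 0.941176, coefficient = 1
x_1 = 0.8125, f(x_1) = 0.602353, coefficient = 4
x_2 = 1.3750, f(x_2) = 0.345946, coefficient = 2
x_3 = 1.9375, f(x_3) = 0.210353, coefficient = 4
x_4 = 2.5000, f(x_4) = 0.137931, coefficient = 1

I ≈ (0.562500/3) × 5.021824 = 0.941592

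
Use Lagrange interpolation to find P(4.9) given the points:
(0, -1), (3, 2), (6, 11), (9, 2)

Lagrange interpolation formula:
P(x) = Σ yᵢ × Lᵢ(x)
where Lᵢ(x) = Π_{j≠i} (x - xⱼ)/(xᵢ - xⱼ)

L_0(4.9) = (4.9 - 3)/(0 - 3) × (4.9 - 6)/(0 - 6) × (4.9 - 9)/(0 - 9) = -0.052895
L_1(4.9) = (4.9 - 0)/(3 - 0) × (4.9 - 6)/(3 - 6) × (4.9 - 9)/(3 - 9) = 0.409241
L_2(4.9) = (4.9 - 0)/(6 - 0) × (4.9 - 3)/(6 - 3) × (4.9 - 9)/(6 - 9) = 0.706870
L_3(4.9) = (4.9 - 0)/(9 - 0) × (4.9 - 3)/(9 - 3) × (4.9 - 6)/(9 - 6) = -0.063216

P(4.9) = (-1)×L_0(4.9) + 2×L_1(4.9) + 11×L_2(4.9) + 2×L_3(4.9)
P(4.9) = 8.520519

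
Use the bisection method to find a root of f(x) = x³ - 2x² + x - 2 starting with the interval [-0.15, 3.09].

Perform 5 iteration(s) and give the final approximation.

f(x) = x³ - 2x² + x - 2
Initial interval: [-0.15, 3.09]

Iteration 1:
  c_1 = (-0.150000 + 3.090000)/2 = 1.470000
  f(c_1) = f(1.470000) = -1.675277
  f(a) × f(c) ≥ 0, new interval: [1.470000, 3.090000]
Iteration 2:
  c_2 = (1.470000 + 3.090000)/2 = 2.280000
  f(c_2) = f(2.280000) = 1.735552
  f(a) × f(c) < 0, new interval: [1.470000, 2.280000]
Iteration 3:
  c_3 = (1.470000 + 2.280000)/2 = 1.875000
  f(c_3) = f(1.875000) = -0.564453
  f(a) × f(c) ≥ 0, new interval: [1.875000, 2.280000]
Iteration 4:
  c_4 = (1.875000 + 2.280000)/2 = 2.077500
  f(c_4) = f(2.077500) = 0.411990
  f(a) × f(c) < 0, new interval: [1.875000, 2.077500]
Iteration 5:
  c_5 = (1.875000 + 2.077500)/2 = 1.976250
  f(c_5) = f(1.976250) = -0.116507
  f(a) × f(c) ≥ 0, new interval: [1.976250, 2.077500]

After 5 iteration(s), the approximation is c_5 = 1.976250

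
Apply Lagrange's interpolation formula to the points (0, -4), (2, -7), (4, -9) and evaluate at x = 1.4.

Lagrange interpolation formula:
P(x) = Σ yᵢ × Lᵢ(x)
where Lᵢ(x) = Π_{j≠i} (x - xⱼ)/(xᵢ - xⱼ)

L_0(1.4) = (1.4 - 2)/(0 - 2) × (1.4 - 4)/(0 - 4) = 0.195000
L_1(1.4) = (1.4 - 0)/(2 - 0) × (1.4 - 4)/(2 - 4) = 0.910000
L_2(1.4) = (1.4 - 0)/(4 - 0) × (1.4 - 2)/(4 - 2) = -0.105000

P(1.4) = (-4)×L_0(1.4) + (-7)×L_1(1.4) + (-9)×L_2(1.4)
P(1.4) = -6.205000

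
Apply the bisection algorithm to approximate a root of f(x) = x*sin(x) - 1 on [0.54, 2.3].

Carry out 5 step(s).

f(x) = x*sin(x) - 1
Initial interval: [0.54, 2.3]

Iteration 1:
  c_1 = (0.540000 + 2.300000)/2 = 1.420000
  f(c_1) = f(1.420000) = 0.403886
  f(a) × f(c) < 0, new interval: [0.540000, 1.420000]
Iteration 2:
  c_2 = (0.540000 + 1.420000)/2 = 0.980000
  f(c_2) = f(0.980000) = -0.186113
  f(a) × f(c) ≥ 0, new interval: [0.980000, 1.420000]
Iteration 3:
  c_3 = (0.980000 + 1.420000)/2 = 1.200000
  f(c_3) = f(1.200000) = 0.118447
  f(a) × f(c) < 0, new interval: [0.980000, 1.200000]
Iteration 4:
  c_4 = (0.980000 + 1.200000)/2 = 1.090000
  f(c_4) = f(1.090000) = -0.033577
  f(a) × f(c) ≥ 0, new interval: [1.090000, 1.200000]
Iteration 5:
  c_5 = (1.090000 + 1.200000)/2 = 1.145000
  f(c_5) = f(1.145000) = 0.042763
  f(a) × f(c) < 0, new interval: [1.090000, 1.145000]

After 5 iteration(s), the approximation is c_5 = 1.145000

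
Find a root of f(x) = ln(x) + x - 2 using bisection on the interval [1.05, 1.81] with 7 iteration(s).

f(x) = ln(x) + x - 2
Initial interval: [1.05, 1.81]

Iteration 1:
  c_1 = (1.050000 + 1.810000)/2 = 1.430000
  f(c_1) = f(1.430000) = -0.212326
  f(a) × f(c) ≥ 0, new interval: [1.430000, 1.810000]
Iteration 2:
  c_2 = (1.430000 + 1.810000)/2 = 1.620000
  f(c_2) = f(1.620000) = 0.102426
  f(a) × f(c) < 0, new interval: [1.430000, 1.620000]
Iteration 3:
  c_3 = (1.430000 + 1.620000)/2 = 1.525000
  f(c_3) = f(1.525000) = -0.053006
  f(a) × f(c) ≥ 0, new interval: [1.525000, 1.620000]
Iteration 4:
  c_4 = (1.525000 + 1.620000)/2 = 1.572500
  f(c_4) = f(1.572500) = 0.025167
  f(a) × f(c) < 0, new interval: [1.525000, 1.572500]
Iteration 5:
  c_5 = (1.525000 + 1.572500)/2 = 1.548750
  f(c_5) = f(1.548750) = -0.013802
  f(a) × f(c) ≥ 0, new interval: [1.548750, 1.572500]
Iteration 6:
  c_6 = (1.548750 + 1.572500)/2 = 1.560625
  f(c_6) = f(1.560625) = 0.005711
  f(a) × f(c) < 0, new interval: [1.548750, 1.560625]
Iteration 7:
  c_7 = (1.548750 + 1.560625)/2 = 1.554688
  f(c_7) = f(1.554688) = -0.004038
  f(a) × f(c) ≥ 0, new interval: [1.554688, 1.560625]

After 7 iteration(s), the approximation is c_7 = 1.554688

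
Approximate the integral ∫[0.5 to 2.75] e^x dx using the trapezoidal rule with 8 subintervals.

f(x) = e^x
a = 0.5, b = 2.75, n = 8
h = (b - a)/n = 0.281250

Trapezoidal rule: (h/2)[f(x₀) + 2f(x₁) + 2f(x₂) + ... + f(xₙ)]

x_0 = 0.5000, f(x_0) = 1.648721, coefficient = 1
x_1 = 0.7812, f(x_1) = 2.184201, coefficient = 2
x_2 = 1.0625, f(x_2) = 2.893596, coefficient = 2
x_3 = 1.3438, f(x_3) = 3.833392, coefficient = 2
x_4 = 1.6250, f(x_4) = 5.078419, coefficient = 2
x_5 = 1.9062, f(x_5) = 6.727812, coefficient = 2
x_6 = 2.1875, f(x_6) = 8.912903, coefficient = 2
x_7 = 2.4688, f(x_7) = 11.807678, coefficient = 2
x_8 = 2.7500, f(x_8) = 15.642632, coefficient = 1

I ≈ (0.281250/2) × 100.167355 = 14.086034
Exact value: 13.993911
Error: 0.092124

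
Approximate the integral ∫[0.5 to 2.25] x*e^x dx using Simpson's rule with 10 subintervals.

f(x) = x*e^x
a = 0.5, b = 2.25, n = 10
h = (b - a)/n = 0.175000

Simpson's rule: (h/3)[f(x₀) + 4f(x₁) + 2f(x₂) + ... + f(xₙ)]

x_0 = 0.5000, f(x_0) = 0.824361, coefficient = 1
x_1 = 0.6750, f(x_1) = 1.325722, coefficient = 4
x_2 = 0.8500, f(x_2) = 1.988700, coefficient = 2
x_3 = 1.0250, f(x_3) = 2.856773, coefficient = 4
x_4 = 1.2000, f(x_4) = 3.984140, coefficient = 2
x_5 = 1.3750, f(x_5) = 5.438230, coefficient = 4
x_6 = 1.5500, f(x_6) = 7.302779, coefficient = 2
x_7 = 1.7250, f(x_7) = 9.681599, coefficient = 4
x_8 = 1.9000, f(x_8) = 12.703199, coefficient = 2
x_9 = 2.0750, f(x_9) = 16.526434, coefficient = 4
x_10 = 2.2500, f(x_10) = 21.347406, coefficient = 1

I ≈ (0.175000/3) × 217.444436 = 12.684259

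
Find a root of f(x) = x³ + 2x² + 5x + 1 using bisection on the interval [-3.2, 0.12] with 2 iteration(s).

f(x) = x³ + 2x² + 5x + 1
Initial interval: [-3.2, 0.12]

Iteration 1:
  c_1 = (-3.200000 + 0.120000)/2 = -1.540000
  f(c_1) = f(-1.540000) = -5.609064
  f(a) × f(c) ≥ 0, new interval: [-1.540000, 0.120000]
Iteration 2:
  c_2 = (-1.540000 + 0.120000)/2 = -0.710000
  f(c_2) = f(-0.710000) = -1.899711
  f(a) × f(c) ≥ 0, new interval: [-0.710000, 0.120000]

After 2 iteration(s), the approximation is c_2 = -0.710000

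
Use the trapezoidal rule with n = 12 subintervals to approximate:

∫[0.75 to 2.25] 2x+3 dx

f(x) = 2x+3
a = 0.75, b = 2.25, n = 12
h = (b - a)/n = 0.125000

Trapezoidal rule: (h/2)[f(x₀) + 2f(x₁) + 2f(x₂) + ... + f(xₙ)]

x_0 = 0.7500, f(x_0) = 4.500000, coefficient = 1
x_1 = 0.8750, f(x_1) = 4.750000, coefficient = 2
x_2 = 1.0000, f(x_2) = 5.000000, coefficient = 2
x_3 = 1.1250, f(x_3) = 5.250000, coefficient = 2
x_4 = 1.2500, f(x_4) = 5.500000, coefficient = 2
x_5 = 1.3750, f(x_5) = 5.750000, coefficient = 2
x_6 = 1.5000, f(x_6) = 6.000000, coefficient = 2
x_7 = 1.6250, f(x_7) = 6.250000, coefficient = 2
x_8 = 1.7500, f(x_8) = 6.500000, coefficient = 2
x_9 = 1.8750, f(x_9) = 6.750000, coefficient = 2
x_10 = 2.0000, f(x_10) = 7.000000, coefficient = 2
x_11 = 2.1250, f(x_11) = 7.250000, coefficient = 2
x_12 = 2.2500, f(x_12) = 7.500000, coefficient = 1

I ≈ (0.125000/2) × 144.000000 = 9.000000
Exact value: 9.000000
Error: 0.000000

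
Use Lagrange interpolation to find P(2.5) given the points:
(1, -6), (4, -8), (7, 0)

Lagrange interpolation formula:
P(x) = Σ yᵢ × Lᵢ(x)
where Lᵢ(x) = Π_{j≠i} (x - xⱼ)/(xᵢ - xⱼ)

L_0(2.5) = (2.5 - 4)/(1 - 4) × (2.5 - 7)/(1 - 7) = 0.375000
L_1(2.5) = (2.5 - 1)/(4 - 1) × (2.5 - 7)/(4 - 7) = 0.750000
L_2(2.5) = (2.5 - 1)/(7 - 1) × (2.5 - 4)/(7 - 4) = -0.125000

P(2.5) = (-6)×L_0(2.5) + (-8)×L_1(2.5) + 0×L_2(2.5)
P(2.5) = -8.250000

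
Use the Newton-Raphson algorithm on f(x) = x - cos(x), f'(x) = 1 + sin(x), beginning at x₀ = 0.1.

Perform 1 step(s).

f(x) = x - cos(x)
f'(x) = 1 + sin(x)
x₀ = 0.1

Newton-Raphson formula: x_{n+1} = x_n - f(x_n)/f'(x_n)

Iteration 1:
  f(0.100000) = -0.895004
  f'(0.100000) = 1.099833
  x_1 = 0.100000 - (-0.895004)/1.099833 = 0.913763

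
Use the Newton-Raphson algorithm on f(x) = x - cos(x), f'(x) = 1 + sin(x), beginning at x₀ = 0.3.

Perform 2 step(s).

f(x) = x - cos(x)
f'(x) = 1 + sin(x)
x₀ = 0.3

Newton-Raphson formula: x_{n+1} = x_n - f(x_n)/f'(x_n)

Iteration 1:
  f(0.300000) = -0.655336
  f'(0.300000) = 1.295520
  x_1 = 0.300000 - (-0.655336)/1.295520 = 0.805848
Iteration 2:
  f(0.805848) = 0.113349
  f'(0.805848) = 1.721418
  x_2 = 0.805848 - 0.113349/1.721418 = 0.740002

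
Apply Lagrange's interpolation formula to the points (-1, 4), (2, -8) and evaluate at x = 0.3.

Lagrange interpolation formula:
P(x) = Σ yᵢ × Lᵢ(x)
where Lᵢ(x) = Π_{j≠i} (x - xⱼ)/(xᵢ - xⱼ)

L_0(0.3) = (0.3 - 2)/(-1 - 2) = 0.566667
L_1(0.3) = (0.3 - (-1))/(2 - (-1)) = 0.433333

P(0.3) = 4×L_0(0.3) + (-8)×L_1(0.3)
P(0.3) = -1.200000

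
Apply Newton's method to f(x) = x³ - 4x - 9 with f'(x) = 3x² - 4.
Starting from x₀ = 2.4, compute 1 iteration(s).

f(x) = x³ - 4x - 9
f'(x) = 3x² - 4
x₀ = 2.4

Newton-Raphson formula: x_{n+1} = x_n - f(x_n)/f'(x_n)

Iteration 1:
  f(2.400000) = -4.776000
  f'(2.400000) = 13.280000
  x_1 = 2.400000 - (-4.776000)/13.280000 = 2.759639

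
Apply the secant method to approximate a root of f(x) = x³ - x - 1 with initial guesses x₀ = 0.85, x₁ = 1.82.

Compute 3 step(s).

f(x) = x³ - x - 1
x₀ = 0.85, x₁ = 1.82

Secant formula: x_{n+1} = x_n - f(x_n)(x_n - x_{n-1})/(f(x_n) - f(x_{n-1}))

Iteration 1:
  f(0.850000) = -1.235875
  f(1.820000) = 3.208568
  x_2 = 1.820000 - 3.208568×(1.820000 - 0.850000)/(3.208568 - (-1.235875))
       = 1.119730
Iteration 2:
  f(1.820000) = 3.208568
  f(1.119730) = -0.715818
  x_3 = 1.119730 - (-0.715818)×(1.119730 - 1.820000)/(-0.715818 - 3.208568)
       = 1.247461
Iteration 3:
  f(1.119730) = -0.715818
  f(1.247461) = -0.306214
  x_4 = 1.247461 - (-0.306214)×(1.247461 - 1.119730)/(-0.306214 - (-0.715818))
       = 1.342951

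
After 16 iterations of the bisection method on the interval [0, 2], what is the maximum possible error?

Bisection error bound: |error| ≤ (b-a)/2^n
|error| ≤ (2 - 0)/2^16 = 2/2^16
|error| ≤ 0.0000305176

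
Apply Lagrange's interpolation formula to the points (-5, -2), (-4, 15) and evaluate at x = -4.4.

Lagrange interpolation formula:
P(x) = Σ yᵢ × Lᵢ(x)
where Lᵢ(x) = Π_{j≠i} (x - xⱼ)/(xᵢ - xⱼ)

L_0(-4.4) = (-4.4 - (-4))/(-5 - (-4)) = 0.400000
L_1(-4.4) = (-4.4 - (-5))/(-4 - (-5)) = 0.600000

P(-4.4) = (-2)×L_0(-4.4) + 15×L_1(-4.4)
P(-4.4) = 8.200000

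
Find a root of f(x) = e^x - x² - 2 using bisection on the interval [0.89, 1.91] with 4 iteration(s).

f(x) = e^x - x² - 2
Initial interval: [0.89, 1.91]

Iteration 1:
  c_1 = (0.890000 + 1.910000)/2 = 1.400000
  f(c_1) = f(1.400000) = 0.095200
  f(a) × f(c) < 0, new interval: [0.890000, 1.400000]
Iteration 2:
  c_2 = (0.890000 + 1.400000)/2 = 1.145000
  f(c_2) = f(1.145000) = -0.168584
  f(a) × f(c) ≥ 0, new interval: [1.145000, 1.400000]
Iteration 3:
  c_3 = (1.145000 + 1.400000)/2 = 1.272500
  f(c_3) = f(1.272500) = -0.049490
  f(a) × f(c) ≥ 0, new interval: [1.272500, 1.400000]
Iteration 4:
  c_4 = (1.272500 + 1.400000)/2 = 1.336250
  f(c_4) = f(1.336250) = 0.019185
  f(a) × f(c) < 0, new interval: [1.272500, 1.336250]

After 4 iteration(s), the approximation is c_4 = 1.336250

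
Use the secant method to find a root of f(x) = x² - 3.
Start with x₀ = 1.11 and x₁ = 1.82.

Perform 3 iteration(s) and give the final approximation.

f(x) = x² - 3
x₀ = 1.11, x₁ = 1.82

Secant formula: x_{n+1} = x_n - f(x_n)(x_n - x_{n-1})/(f(x_n) - f(x_{n-1}))

Iteration 1:
  f(1.110000) = -1.767900
  f(1.820000) = 0.312400
  x_2 = 1.820000 - 0.312400×(1.820000 - 1.110000)/(0.312400 - (-1.767900))
       = 1.713379
Iteration 2:
  f(1.820000) = 0.312400
  f(1.713379) = -0.064333
  x_3 = 1.713379 - (-0.064333)×(1.713379 - 1.820000)/(-0.064333 - 0.312400)
       = 1.731586
Iteration 3:
  f(1.713379) = -0.064333
  f(1.731586) = -0.001610
  x_4 = 1.731586 - (-0.001610)×(1.731586 - 1.713379)/(-0.001610 - (-0.064333))
       = 1.732053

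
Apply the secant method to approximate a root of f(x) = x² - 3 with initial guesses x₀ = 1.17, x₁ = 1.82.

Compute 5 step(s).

f(x) = x² - 3
x₀ = 1.17, x₁ = 1.82

Secant formula: x_{n+1} = x_n - f(x_n)(x_n - x_{n-1})/(f(x_n) - f(x_{n-1}))

Iteration 1:
  f(1.170000) = -1.631100
  f(1.820000) = 0.312400
  x_2 = 1.820000 - 0.312400×(1.820000 - 1.170000)/(0.312400 - (-1.631100))
       = 1.715518
Iteration 2:
  f(1.820000) = 0.312400
  f(1.715518) = -0.056997
  x_3 = 1.715518 - (-0.056997)×(1.715518 - 1.820000)/(-0.056997 - 0.312400)
       = 1.731640
Iteration 3:
  f(1.715518) = -0.056997
  f(1.731640) = -0.001424
  x_4 = 1.731640 - (-0.001424)×(1.731640 - 1.715518)/(-0.001424 - (-0.056997))
       = 1.732053
Iteration 4:
  f(1.731640) = -0.001424
  f(1.732053) = 0.000007
  x_5 = 1.732053 - 0.000007×(1.732053 - 1.731640)/(0.000007 - (-0.001424))
       = 1.732051
Iteration 5:
  f(1.732053) = 0.000007
  f(1.732051) = 0.000000
  x_6 = 1.732051 - 0.000000×(1.732051 - 1.732053)/(0.000000 - 0.000007)
       = 1.732051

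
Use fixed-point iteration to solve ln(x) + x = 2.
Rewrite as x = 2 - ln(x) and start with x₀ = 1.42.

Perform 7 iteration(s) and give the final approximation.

Equation: ln(x) + x = 2
Fixed-point form: x = 2 - ln(x)
x₀ = 1.42

x_1 = g(1.420000) = 1.649343
x_2 = g(1.649343) = 1.499623
x_3 = g(1.499623) = 1.594786
x_4 = g(1.594786) = 1.533260
x_5 = g(1.533260) = 1.572604
x_6 = g(1.572604) = 1.547267
x_7 = g(1.547267) = 1.563510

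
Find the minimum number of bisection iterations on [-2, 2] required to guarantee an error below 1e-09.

We need (b-a)/2^n ≤ 1e-09
(2 - (-2))/2^n ≤ 1e-09
4/2^n ≤ 1e-09
2^n ≥ 4000000000
n ≥ log₂(4000000000) = 31.90
n ≥ 32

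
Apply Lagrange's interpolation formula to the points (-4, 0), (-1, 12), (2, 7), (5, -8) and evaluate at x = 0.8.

Lagrange interpolation formula:
P(x) = Σ yᵢ × Lᵢ(x)
where Lᵢ(x) = Π_{j≠i} (x - xⱼ)/(xᵢ - xⱼ)

L_0(0.8) = (0.8 - (-1))/(-4 - (-1)) × (0.8 - 2)/(-4 - 2) × (0.8 - 5)/(-4 - 5) = -0.056000
L_1(0.8) = (0.8 - (-4))/(-1 - (-4)) × (0.8 - 2)/(-1 - 2) × (0.8 - 5)/(-1 - 5) = 0.448000
L_2(0.8) = (0.8 - (-4))/(2 - (-4)) × (0.8 - (-1))/(2 - (-1)) × (0.8 - 5)/(2 - 5) = 0.672000
L_3(0.8) = (0.8 - (-4))/(5 - (-4)) × (0.8 - (-1))/(5 - (-1)) × (0.8 - 2)/(5 - 2) = -0.064000

P(0.8) = 0×L_0(0.8) + 12×L_1(0.8) + 7×L_2(0.8) + (-8)×L_3(0.8)
P(0.8) = 10.592000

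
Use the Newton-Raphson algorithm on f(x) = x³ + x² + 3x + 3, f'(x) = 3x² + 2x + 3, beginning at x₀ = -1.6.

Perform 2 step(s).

f(x) = x³ + x² + 3x + 3
f'(x) = 3x² + 2x + 3
x₀ = -1.6

Newton-Raphson formula: x_{n+1} = x_n - f(x_n)/f'(x_n)

Iteration 1:
  f(-1.600000) = -3.336000
  f'(-1.600000) = 7.480000
  x_1 = -1.600000 - (-3.336000)/7.480000 = -1.154011
Iteration 2:
  f(-1.154011) = -0.667134
  f'(-1.154011) = 4.687201
  x_2 = -1.154011 - (-0.667134)/4.687201 = -1.011680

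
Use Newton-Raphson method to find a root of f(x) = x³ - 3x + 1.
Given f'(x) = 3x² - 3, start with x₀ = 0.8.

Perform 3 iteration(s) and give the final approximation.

f(x) = x³ - 3x + 1
f'(x) = 3x² - 3
x₀ = 0.8

Newton-Raphson formula: x_{n+1} = x_n - f(x_n)/f'(x_n)

Iteration 1:
  f(0.800000) = -0.888000
  f'(0.800000) = -1.080000
  x_1 = 0.800000 - (-0.888000)/(-1.080000) = -0.022222
Iteration 2:
  f(-0.022222) = 1.066656
  f'(-0.022222) = -2.998519
  x_2 = -0.022222 - 1.066656/(-2.998519) = 0.333505
Iteration 3:
  f(0.333505) = 0.036578
  f'(0.333505) = -2.666323
  x_3 = 0.333505 - 0.036578/(-2.666323) = 0.347224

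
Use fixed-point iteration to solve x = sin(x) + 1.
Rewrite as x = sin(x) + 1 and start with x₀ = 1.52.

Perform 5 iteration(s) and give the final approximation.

Equation: x = sin(x) + 1
Fixed-point form: x = sin(x) + 1
x₀ = 1.52

x_1 = g(1.520000) = 1.998710
x_2 = g(1.998710) = 1.909833
x_3 = g(1.909833) = 1.943075
x_4 = g(1.943075) = 1.931501
x_5 = g(1.931501) = 1.935648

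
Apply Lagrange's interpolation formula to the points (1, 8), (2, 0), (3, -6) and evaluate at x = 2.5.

Lagrange interpolation formula:
P(x) = Σ yᵢ × Lᵢ(x)
where Lᵢ(x) = Π_{j≠i} (x - xⱼ)/(xᵢ - xⱼ)

L_0(2.5) = (2.5 - 2)/(1 - 2) × (2.5 - 3)/(1 - 3) = -0.125000
L_1(2.5) = (2.5 - 1)/(2 - 1) × (2.5 - 3)/(2 - 3) = 0.750000
L_2(2.5) = (2.5 - 1)/(3 - 1) × (2.5 - 2)/(3 - 2) = 0.375000

P(2.5) = 8×L_0(2.5) + 0×L_1(2.5) + (-6)×L_2(2.5)
P(2.5) = -3.250000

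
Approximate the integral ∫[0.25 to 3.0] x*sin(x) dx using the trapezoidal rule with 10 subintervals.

f(x) = x*sin(x)
a = 0.25, b = 3.0, n = 10
h = (b - a)/n = 0.275000

Trapezoidal rule: (h/2)[f(x₀) + 2f(x₁) + 2f(x₂) + ... + f(xₙ)]

x_0 = 0.2500, f(x_0) = 0.061851, coefficient = 1
x_1 = 0.5250, f(x_1) = 0.263137, coefficient = 2
x_2 = 0.8000, f(x_2) = 0.573885, coefficient = 2
x_3 = 1.0750, f(x_3) = 0.945559, coefficient = 2
x_4 = 1.3500, f(x_4) = 1.317227, coefficient = 2
x_5 = 1.6250, f(x_5) = 1.622613, coefficient = 2
x_6 = 1.9000, f(x_6) = 1.797970, coefficient = 2
x_7 = 2.1750, f(x_7) = 1.789927, coefficient = 2
x_8 = 2.4500, f(x_8) = 1.562524, coefficient = 2
x_9 = 2.7250, f(x_9) = 1.102663, coefficient = 2
x_10 = 3.0000, f(x_10) = 0.423360, coefficient = 1

I ≈ (0.275000/2) × 22.436219 = 3.084980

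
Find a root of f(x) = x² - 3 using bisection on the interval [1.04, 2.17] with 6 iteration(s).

f(x) = x² - 3
Initial interval: [1.04, 2.17]

Iteration 1:
  c_1 = (1.040000 + 2.170000)/2 = 1.605000
  f(c_1) = f(1.605000) = -0.423975
  f(a) × f(c) ≥ 0, new interval: [1.605000, 2.170000]
Iteration 2:
  c_2 = (1.605000 + 2.170000)/2 = 1.887500
  f(c_2) = f(1.887500) = 0.562656
  f(a) × f(c) < 0, new interval: [1.605000, 1.887500]
Iteration 3:
  c_3 = (1.605000 + 1.887500)/2 = 1.746250
  f(c_3) = f(1.746250) = 0.049389
  f(a) × f(c) < 0, new interval: [1.605000, 1.746250]
Iteration 4:
  c_4 = (1.605000 + 1.746250)/2 = 1.675625
  f(c_4) = f(1.675625) = -0.192281
  f(a) × f(c) ≥ 0, new interval: [1.675625, 1.746250]
Iteration 5:
  c_5 = (1.675625 + 1.746250)/2 = 1.710938
  f(c_5) = f(1.710938) = -0.072693
  f(a) × f(c) ≥ 0, new interval: [1.710938, 1.746250]
Iteration 6:
  c_6 = (1.710938 + 1.746250)/2 = 1.728594
  f(c_6) = f(1.728594) = -0.011964
  f(a) × f(c) ≥ 0, new interval: [1.728594, 1.746250]

After 6 iteration(s), the approximation is c_6 = 1.728594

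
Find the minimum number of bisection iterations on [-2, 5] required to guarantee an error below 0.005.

We need (b-a)/2^n ≤ 0.005
(5 - (-2))/2^n ≤ 0.005
7/2^n ≤ 0.005
2^n ≥ 1400
n ≥ log₂(1400) = 10.45
n ≥ 11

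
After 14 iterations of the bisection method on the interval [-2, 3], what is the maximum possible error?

Bisection error bound: |error| ≤ (b-a)/2^n
|error| ≤ (3 - (-2))/2^14 = 5/2^14
|error| ≤ 0.0003051758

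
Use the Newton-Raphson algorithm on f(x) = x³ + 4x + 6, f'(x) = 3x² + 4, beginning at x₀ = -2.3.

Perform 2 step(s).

f(x) = x³ + 4x + 6
f'(x) = 3x² + 4
x₀ = -2.3

Newton-Raphson formula: x_{n+1} = x_n - f(x_n)/f'(x_n)

Iteration 1:
  f(-2.300000) = -15.367000
  f'(-2.300000) = 19.870000
  x_1 = -2.300000 - (-15.367000)/19.870000 = -1.526623
Iteration 2:
  f(-1.526623) = -3.664406
  f'(-1.526623) = 10.991734
  x_2 = -1.526623 - (-3.664406)/10.991734 = -1.193245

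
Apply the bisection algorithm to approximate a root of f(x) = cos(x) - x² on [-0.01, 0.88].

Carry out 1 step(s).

f(x) = cos(x) - x²
Initial interval: [-0.01, 0.88]

Iteration 1:
  c_1 = (-0.010000 + 0.880000)/2 = 0.435000
  f(c_1) = f(0.435000) = 0.717645
  f(a) × f(c) ≥ 0, new interval: [0.435000, 0.880000]

After 1 iteration(s), the approximation is c_1 = 0.435000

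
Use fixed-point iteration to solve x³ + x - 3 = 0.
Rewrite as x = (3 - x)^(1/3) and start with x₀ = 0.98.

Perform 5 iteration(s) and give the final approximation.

Equation: x³ + x - 3 = 0
Fixed-point form: x = (3 - x)^(1/3)
x₀ = 0.98

x_1 = g(0.980000) = 1.264107
x_2 = g(1.264107) = 1.201824
x_3 = g(1.201824) = 1.216029
x_4 = g(1.216029) = 1.212819
x_5 = g(1.212819) = 1.213546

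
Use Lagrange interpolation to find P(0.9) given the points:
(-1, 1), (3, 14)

Lagrange interpolation formula:
P(x) = Σ yᵢ × Lᵢ(x)
where Lᵢ(x) = Π_{j≠i} (x - xⱼ)/(xᵢ - xⱼ)

L_0(0.9) = (0.9 - 3)/(-1 - 3) = 0.525000
L_1(0.9) = (0.9 - (-1))/(3 - (-1)) = 0.475000

P(0.9) = 1×L_0(0.9) + 14×L_1(0.9)
P(0.9) = 7.175000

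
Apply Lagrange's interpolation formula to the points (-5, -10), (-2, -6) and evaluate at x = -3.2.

Lagrange interpolation formula:
P(x) = Σ yᵢ × Lᵢ(x)
where Lᵢ(x) = Π_{j≠i} (x - xⱼ)/(xᵢ - xⱼ)

L_0(-3.2) = (-3.2 - (-2))/(-5 - (-2)) = 0.400000
L_1(-3.2) = (-3.2 - (-5))/(-2 - (-5)) = 0.600000

P(-3.2) = (-10)×L_0(-3.2) + (-6)×L_1(-3.2)
P(-3.2) = -7.600000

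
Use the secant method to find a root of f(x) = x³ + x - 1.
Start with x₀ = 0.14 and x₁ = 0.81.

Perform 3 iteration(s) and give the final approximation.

f(x) = x³ + x - 1
x₀ = 0.14, x₁ = 0.81

Secant formula: x_{n+1} = x_n - f(x_n)(x_n - x_{n-1})/(f(x_n) - f(x_{n-1}))

Iteration 1:
  f(0.140000) = -0.857256
  f(0.810000) = 0.341441
  x_2 = 0.810000 - 0.341441×(0.810000 - 0.140000)/(0.341441 - (-0.857256))
       = 0.619155
Iteration 2:
  f(0.810000) = 0.341441
  f(0.619155) = -0.143490
  x_3 = 0.619155 - (-0.143490)×(0.619155 - 0.810000)/(-0.143490 - 0.341441)
       = 0.675626
Iteration 3:
  f(0.619155) = -0.143490
  f(0.675626) = -0.015972
  x_4 = 0.675626 - (-0.015972)×(0.675626 - 0.619155)/(-0.015972 - (-0.143490))
       = 0.682699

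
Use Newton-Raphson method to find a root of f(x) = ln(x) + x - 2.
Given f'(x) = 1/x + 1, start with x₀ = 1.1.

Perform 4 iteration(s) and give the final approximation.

f(x) = ln(x) + x - 2
f'(x) = 1/x + 1
x₀ = 1.1

Newton-Raphson formula: x_{n+1} = x_n - f(x_n)/f'(x_n)

Iteration 1:
  f(1.100000) = -0.804690
  f'(1.100000) = 1.909091
  x_1 = 1.100000 - (-0.804690)/1.909091 = 1.521504
Iteration 2:
  f(1.521504) = -0.058796
  f'(1.521504) = 1.657244
  x_2 = 1.521504 - (-0.058796)/1.657244 = 1.556983
Iteration 3:
  f(1.556983) = -0.000268
  f'(1.556983) = 1.642268
  x_3 = 1.556983 - (-0.000268)/1.642268 = 1.557146
Iteration 4:
  f(1.557146) = 0.000000
  f'(1.557146) = 1.642201
  x_4 = 1.557146 - 0.000000/1.642201 = 1.557146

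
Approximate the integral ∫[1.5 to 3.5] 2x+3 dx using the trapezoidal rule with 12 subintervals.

f(x) = 2x+3
a = 1.5, b = 3.5, n = 12
h = (b - a)/n = 0.166667

Trapezoidal rule: (h/2)[f(x₀) + 2f(x₁) + 2f(x₂) + ... + f(xₙ)]

x_0 = 1.5000, f(x_0) = 6.000000, coefficient = 1
x_1 = 1.6667, f(x_1) = 6.333333, coefficient = 2
x_2 = 1.8333, f(x_2) = 6.666667, coefficient = 2
x_3 = 2.0000, f(x_3) = 7.000000, coefficient = 2
x_4 = 2.1667, f(x_4) = 7.333333, coefficient = 2
x_5 = 2.3333, f(x_5) = 7.666667, coefficient = 2
x_6 = 2.5000, f(x_6) = 8.000000, coefficient = 2
x_7 = 2.6667, f(x_7) = 8.333333, coefficient = 2
x_8 = 2.8333, f(x_8) = 8.666667, coefficient = 2
x_9 = 3.0000, f(x_9) = 9.000000, coefficient = 2
x_10 = 3.1667, f(x_10) = 9.333333, coefficient = 2
x_11 = 3.3333, f(x_11) = 9.666667, coefficient = 2
x_12 = 3.5000, f(x_12) = 10.000000, coefficient = 1

I ≈ (0.166667/2) × 192.000000 = 16.000000
Exact value: 16.000000
Error: 0.000000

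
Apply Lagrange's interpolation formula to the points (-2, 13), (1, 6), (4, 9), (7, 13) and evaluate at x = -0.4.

Lagrange interpolation formula:
P(x) = Σ yᵢ × Lᵢ(x)
where Lᵢ(x) = Π_{j≠i} (x - xⱼ)/(xᵢ - xⱼ)

L_0(-0.4) = (-0.4 - 1)/(-2 - 1) × (-0.4 - 4)/(-2 - 4) × (-0.4 - 7)/(-2 - 7) = 0.281383
L_1(-0.4) = (-0.4 - (-2))/(1 - (-2)) × (-0.4 - 4)/(1 - 4) × (-0.4 - 7)/(1 - 7) = 0.964741
L_2(-0.4) = (-0.4 - (-2))/(4 - (-2)) × (-0.4 - 1)/(4 - 1) × (-0.4 - 7)/(4 - 7) = -0.306963
L_3(-0.4) = (-0.4 - (-2))/(7 - (-2)) × (-0.4 - 1)/(7 - 1) × (-0.4 - 4)/(7 - 4) = 0.060840

P(-0.4) = 13×L_0(-0.4) + 6×L_1(-0.4) + 9×L_2(-0.4) + 13×L_3(-0.4)
P(-0.4) = 7.474667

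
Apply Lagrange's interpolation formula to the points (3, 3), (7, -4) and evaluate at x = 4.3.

Lagrange interpolation formula:
P(x) = Σ yᵢ × Lᵢ(x)
where Lᵢ(x) = Π_{j≠i} (x - xⱼ)/(xᵢ - xⱼ)

L_0(4.3) = (4.3 - 7)/(3 - 7) = 0.675000
L_1(4.3) = (4.3 - 3)/(7 - 3) = 0.325000

P(4.3) = 3×L_0(4.3) + (-4)×L_1(4.3)
P(4.3) = 0.725000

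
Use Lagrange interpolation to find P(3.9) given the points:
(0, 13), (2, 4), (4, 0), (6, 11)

Lagrange interpolation formula:
P(x) = Σ yᵢ × Lᵢ(x)
where Lᵢ(x) = Π_{j≠i} (x - xⱼ)/(xᵢ - xⱼ)

L_0(3.9) = (3.9 - 2)/(0 - 2) × (3.9 - 4)/(0 - 4) × (3.9 - 6)/(0 - 6) = -0.008313
L_1(3.9) = (3.9 - 0)/(2 - 0) × (3.9 - 4)/(2 - 4) × (3.9 - 6)/(2 - 6) = 0.051188
L_2(3.9) = (3.9 - 0)/(4 - 0) × (3.9 - 2)/(4 - 2) × (3.9 - 6)/(4 - 6) = 0.972562
L_3(3.9) = (3.9 - 0)/(6 - 0) × (3.9 - 2)/(6 - 2) × (3.9 - 4)/(6 - 4) = -0.015438

P(3.9) = 13×L_0(3.9) + 4×L_1(3.9) + 0×L_2(3.9) + 11×L_3(3.9)
P(3.9) = -0.073125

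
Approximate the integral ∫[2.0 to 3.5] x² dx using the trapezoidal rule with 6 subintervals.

f(x) = x²
a = 2.0, b = 3.5, n = 6
h = (b - a)/n = 0.250000

Trapezoidal rule: (h/2)[f(x₀) + 2f(x₁) + 2f(x₂) + ... + f(xₙ)]

x_0 = 2.0000, f(x_0) = 4.000000, coefficient = 1
x_1 = 2.2500, f(x_1) = 5.062500, coefficient = 2
x_2 = 2.5000, f(x_2) = 6.250000, coefficient = 2
x_3 = 2.7500, f(x_3) = 7.562500, coefficient = 2
x_4 = 3.0000, f(x_4) = 9.000000, coefficient = 2
x_5 = 3.2500, f(x_5) = 10.562500, coefficient = 2
x_6 = 3.5000, f(x_6) = 12.250000, coefficient = 1

I ≈ (0.250000/2) × 93.125000 = 11.640625
Exact value: 11.625000
Error: 0.015625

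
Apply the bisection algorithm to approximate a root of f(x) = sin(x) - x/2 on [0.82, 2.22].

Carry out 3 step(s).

f(x) = sin(x) - x/2
Initial interval: [0.82, 2.22]

Iteration 1:
  c_1 = (0.820000 + 2.220000)/2 = 1.520000
  f(c_1) = f(1.520000) = 0.238710
  f(a) × f(c) ≥ 0, new interval: [1.520000, 2.220000]
Iteration 2:
  c_2 = (1.520000 + 2.220000)/2 = 1.870000
  f(c_2) = f(1.870000) = 0.020572
  f(a) × f(c) ≥ 0, new interval: [1.870000, 2.220000]
Iteration 3:
  c_3 = (1.870000 + 2.220000)/2 = 2.045000
  f(c_3) = f(2.045000) = -0.132843
  f(a) × f(c) < 0, new interval: [1.870000, 2.045000]

After 3 iteration(s), the approximation is c_3 = 2.045000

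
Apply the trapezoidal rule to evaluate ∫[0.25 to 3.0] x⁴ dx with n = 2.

f(x) = x⁴
a = 0.25, b = 3.0, n = 2
h = (b - a)/n = 1.375000

Trapezoidal rule: (h/2)[f(x₀) + 2f(x₁) + 2f(x₂) + ... + f(xₙ)]

x_0 = 0.2500, f(x_0) = 0.003906, coefficient = 1
x_1 = 1.6250, f(x_1) = 6.972900, coefficient = 2
x_2 = 3.0000, f(x_2) = 81.000000, coefficient = 1

I ≈ (1.375000/2) × 94.949707 = 65.277924
Exact value: 48.599805
Error: 16.678119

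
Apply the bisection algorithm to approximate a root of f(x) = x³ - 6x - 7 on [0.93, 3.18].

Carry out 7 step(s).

f(x) = x³ - 6x - 7
Initial interval: [0.93, 3.18]

Iteration 1:
  c_1 = (0.930000 + 3.180000)/2 = 2.055000
  f(c_1) = f(2.055000) = -10.651684
  f(a) × f(c) ≥ 0, new interval: [2.055000, 3.180000]
Iteration 2:
  c_2 = (2.055000 + 3.180000)/2 = 2.617500
  f(c_2) = f(2.617500) = -4.771706
  f(a) × f(c) ≥ 0, new interval: [2.617500, 3.180000]
Iteration 3:
  c_3 = (2.617500 + 3.180000)/2 = 2.898750
  f(c_3) = f(2.898750) = -0.035024
  f(a) × f(c) ≥ 0, new interval: [2.898750, 3.180000]
Iteration 4:
  c_4 = (2.898750 + 3.180000)/2 = 3.039375
  f(c_4) = f(3.039375) = 2.840890
  f(a) × f(c) < 0, new interval: [2.898750, 3.039375]
Iteration 5:
  c_5 = (2.898750 + 3.039375)/2 = 2.969063
  f(c_5) = f(2.969063) = 1.358897
  f(a) × f(c) < 0, new interval: [2.898750, 2.969063]
Iteration 6:
  c_6 = (2.898750 + 2.969063)/2 = 2.933906
  f(c_6) = f(2.933906) = 0.651058
  f(a) × f(c) < 0, new interval: [2.898750, 2.933906]
Iteration 7:
  c_7 = (2.898750 + 2.933906)/2 = 2.916328
  f(c_7) = f(2.916328) = 0.305314
  f(a) × f(c) < 0, new interval: [2.898750, 2.916328]

After 7 iteration(s), the approximation is c_7 = 2.916328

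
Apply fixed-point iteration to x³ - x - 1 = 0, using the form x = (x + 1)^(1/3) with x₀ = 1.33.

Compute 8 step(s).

Equation: x³ - x - 1 = 0
Fixed-point form: x = (x + 1)^(1/3)
x₀ = 1.33

x_1 = g(1.330000) = 1.325721
x_2 = g(1.325721) = 1.324908
x_3 = g(1.324908) = 1.324754
x_4 = g(1.324754) = 1.324725
x_5 = g(1.324725) = 1.324719
x_6 = g(1.324719) = 1.324718
x_7 = g(1.324718) = 1.324718
x_8 = g(1.324718) = 1.324718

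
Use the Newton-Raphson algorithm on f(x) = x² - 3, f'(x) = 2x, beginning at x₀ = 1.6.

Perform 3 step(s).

f(x) = x² - 3
f'(x) = 2x
x₀ = 1.6

Newton-Raphson formula: x_{n+1} = x_n - f(x_n)/f'(x_n)

Iteration 1:
  f(1.600000) = -0.440000
  f'(1.600000) = 3.200000
  x_1 = 1.600000 - (-0.440000)/3.200000 = 1.737500
Iteration 2:
  f(1.737500) = 0.018906
  f'(1.737500) = 3.475000
  x_2 = 1.737500 - 0.018906/3.475000 = 1.732059
Iteration 3:
  f(1.732059) = 0.000030
  f'(1.732059) = 3.464119
  x_3 = 1.732059 - 0.000030/3.464119 = 1.732051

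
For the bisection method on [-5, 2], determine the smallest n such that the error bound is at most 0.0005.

We need (b-a)/2^n ≤ 0.0005
(2 - (-5))/2^n ≤ 0.0005
7/2^n ≤ 0.0005
2^n ≥ 14000
n ≥ log₂(14000) = 13.77
n ≥ 14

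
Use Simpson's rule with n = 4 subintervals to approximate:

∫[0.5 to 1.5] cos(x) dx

f(x) = cos(x)
a = 0.5, b = 1.5, n = 4
h = (b - a)/n = 0.250000

Simpson's rule: (h/3)[f(x₀) + 4f(x₁) + 2f(x₂) + ... + f(xₙ)]

x_0 = 0.5000, f(x_0) = 0.877583, coefficient = 1
x_1 = 0.7500, f(x_1) = 0.731689, coefficient = 4
x_2 = 1.0000, f(x_2) = 0.540302, coefficient = 2
x_3 = 1.2500, f(x_3) = 0.315322, coefficient = 4
x_4 = 1.5000, f(x_4) = 0.070737, coefficient = 1

I ≈ (0.250000/3) × 6.216969 = 0.518081
Exact value: 0.518069
Error: 0.000011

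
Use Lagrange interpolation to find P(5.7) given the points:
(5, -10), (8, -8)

Lagrange interpolation formula:
P(x) = Σ yᵢ × Lᵢ(x)
where Lᵢ(x) = Π_{j≠i} (x - xⱼ)/(xᵢ - xⱼ)

L_0(5.7) = (5.7 - 8)/(5 - 8) = 0.766667
L_1(5.7) = (5.7 - 5)/(8 - 5) = 0.233333

P(5.7) = (-10)×L_0(5.7) + (-8)×L_1(5.7)
P(5.7) = -9.533333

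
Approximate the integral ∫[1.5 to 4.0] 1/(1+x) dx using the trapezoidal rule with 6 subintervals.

f(x) = 1/(1+x)
a = 1.5, b = 4.0, n = 6
h = (b - a)/n = 0.416667

Trapezoidal rule: (h/2)[f(x₀) + 2f(x₁) + 2f(x₂) + ... + f(xₙ)]

x_0 = 1.5000, f(x_0) = 0.400000, coefficient = 1
x_1 = 1.9167, f(x_1) = 0.342857, coefficient = 2
x_2 = 2.3333, f(x_2) = 0.300000, coefficient = 2
x_3 = 2.7500, f(x_3) = 0.266667, coefficient = 2
x_4 = 3.1667, f(x_4) = 0.240000, coefficient = 2
x_5 = 3.5833, f(x_5) = 0.218182, coefficient = 2
x_6 = 4.0000, f(x_6) = 0.200000, coefficient = 1

I ≈ (0.416667/2) × 3.335411 = 0.694877
Exact value: 0.693147
Error: 0.001730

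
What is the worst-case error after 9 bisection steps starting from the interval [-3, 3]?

Bisection error bound: |error| ≤ (b-a)/2^n
|error| ≤ (3 - (-3))/2^9 = 6/2^9
|error| ≤ 0.0117187500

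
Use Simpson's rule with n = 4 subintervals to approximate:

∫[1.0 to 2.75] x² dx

f(x) = x²
a = 1.0, b = 2.75, n = 4
h = (b - a)/n = 0.437500

Simpson's rule: (h/3)[f(x₀) + 4f(x₁) + 2f(x₂) + ... + f(xₙ)]

x_0 = 1.0000, f(x_0) = 1.000000, coefficient = 1
x_1 = 1.4375, f(x_1) = 2.066406, coefficient = 4
x_2 = 1.8750, f(x_2) = 3.515625, coefficient = 2
x_3 = 2.3125, f(x_3) = 5.347656, coefficient = 4
x_4 = 2.7500, f(x_4) = 7.562500, coefficient = 1

I ≈ (0.437500/3) × 45.250000 = 6.598958
Exact value: 6.598958
Error: 0.000000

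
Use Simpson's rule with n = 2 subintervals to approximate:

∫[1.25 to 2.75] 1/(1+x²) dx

f(x) = 1/(1+x²)
a = 1.25, b = 2.75, n = 2
h = (b - a)/n = 0.750000

Simpson's rule: (h/3)[f(x₀) + 4f(x₁) + 2f(x₂) + ... + f(xₙ)]

x_0 = 1.2500, f(x_0) = 0.390244, coefficient = 1
x_1 = 2.0000, f(x_1) = 0.200000, coefficient = 4
x_2 = 2.7500, f(x_2) = 0.116788, coefficient = 1

I ≈ (0.750000/3) × 1.307032 = 0.326758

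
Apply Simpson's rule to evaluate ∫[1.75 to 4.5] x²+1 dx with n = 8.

f(x) = x²+1
a = 1.75, b = 4.5, n = 8
h = (b - a)/n = 0.343750

Simpson's rule: (h/3)[f(x₀) + 4f(x₁) + 2f(x₂) + ... + f(xₙ)]

x_0 = 1.7500, f(x_0) = 4.062500, coefficient = 1
x_1 = 2.0938, f(x_1) = 5.383789, coefficient = 4
x_2 = 2.4375, f(x_2) = 6.941406, coefficient = 2
x_3 = 2.7812, f(x_3) = 8.735352, coefficient = 4
x_4 = 3.1250, f(x_4) = 10.765625, coefficient = 2
x_5 = 3.4688, f(x_5) = 13.032227, coefficient = 4
x_6 = 3.8125, f(x_6) = 15.535156, coefficient = 2
x_7 = 4.1562, f(x_7) = 18.274414, coefficient = 4
x_8 = 4.5000, f(x_8) = 21.250000, coefficient = 1

I ≈ (0.343750/3) × 273.500000 = 31.338542
Exact value: 31.338542
Error: 0.000000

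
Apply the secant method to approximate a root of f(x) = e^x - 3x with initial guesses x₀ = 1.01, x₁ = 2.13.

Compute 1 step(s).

f(x) = e^x - 3x
x₀ = 1.01, x₁ = 2.13

Secant formula: x_{n+1} = x_n - f(x_n)(x_n - x_{n-1})/(f(x_n) - f(x_{n-1}))

Iteration 1:
  f(1.010000) = -0.284399
  f(2.130000) = 2.024867
  x_2 = 2.130000 - 2.024867×(2.130000 - 1.010000)/(2.024867 - (-0.284399))
       = 1.147934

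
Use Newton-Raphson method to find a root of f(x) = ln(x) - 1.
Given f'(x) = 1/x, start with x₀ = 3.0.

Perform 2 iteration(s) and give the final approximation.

f(x) = ln(x) - 1
f'(x) = 1/x
x₀ = 3.0

Newton-Raphson formula: x_{n+1} = x_n - f(x_n)/f'(x_n)

Iteration 1:
  f(3.000000) = 0.098612
  f'(3.000000) = 0.333333
  x_1 = 3.000000 - 0.098612/0.333333 = 2.704163
Iteration 2:
  f(2.704163) = -0.005208
  f'(2.704163) = 0.369800
  x_2 = 2.704163 - (-0.005208)/0.369800 = 2.718245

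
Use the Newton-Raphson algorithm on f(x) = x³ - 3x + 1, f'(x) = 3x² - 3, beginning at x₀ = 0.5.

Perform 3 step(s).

f(x) = x³ - 3x + 1
f'(x) = 3x² - 3
x₀ = 0.5

Newton-Raphson formula: x_{n+1} = x_n - f(x_n)/f'(x_n)

Iteration 1:
  f(0.500000) = -0.375000
  f'(0.500000) = -2.250000
  x_1 = 0.500000 - (-0.375000)/(-2.250000) = 0.333333
Iteration 2:
  f(0.333333) = 0.037037
  f'(0.333333) = -2.666667
  x_2 = 0.333333 - 0.037037/(-2.666667) = 0.347222
Iteration 3:
  f(0.347222) = 0.000196
  f'(0.347222) = -2.638310
  x_3 = 0.347222 - 0.000196/(-2.638310) = 0.347296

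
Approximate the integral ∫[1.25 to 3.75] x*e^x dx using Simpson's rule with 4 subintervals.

f(x) = x*e^x
a = 1.25, b = 3.75, n = 4
h = (b - a)/n = 0.625000

Simpson's rule: (h/3)[f(x₀) + 4f(x₁) + 2f(x₂) + ... + f(xₙ)]

x_0 = 1.2500, f(x_0) = 4.362929, coefficient = 1
x_1 = 1.8750, f(x_1) = 12.226536, coefficient = 4
x_2 = 2.5000, f(x_2) = 30.456235, coefficient = 2
x_3 = 3.1250, f(x_3) = 71.124672, coefficient = 4
x_4 = 3.7500, f(x_4) = 159.454058, coefficient = 1

I ≈ (0.625000/3) × 558.134288 = 116.277977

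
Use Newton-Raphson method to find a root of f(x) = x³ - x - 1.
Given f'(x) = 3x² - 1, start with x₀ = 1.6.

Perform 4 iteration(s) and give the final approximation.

f(x) = x³ - x - 1
f'(x) = 3x² - 1
x₀ = 1.6

Newton-Raphson formula: x_{n+1} = x_n - f(x_n)/f'(x_n)

Iteration 1:
  f(1.600000) = 1.496000
  f'(1.600000) = 6.680000
  x_1 = 1.600000 - 1.496000/6.680000 = 1.376048
Iteration 2:
  f(1.376048) = 0.229510
  f'(1.376048) = 4.680524
  x_2 = 1.376048 - 0.229510/4.680524 = 1.327013
Iteration 3:
  f(1.327013) = 0.009808
  f'(1.327013) = 4.282890
  x_3 = 1.327013 - 0.009808/4.282890 = 1.324723
Iteration 4:
  f(1.324723) = 0.000021
  f'(1.324723) = 4.264672
  x_4 = 1.324723 - 0.000021/4.264672 = 1.324718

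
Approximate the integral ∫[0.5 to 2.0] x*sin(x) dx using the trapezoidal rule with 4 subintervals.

f(x) = x*sin(x)
a = 0.5, b = 2.0, n = 4
h = (b - a)/n = 0.375000

Trapezoidal rule: (h/2)[f(x₀) + 2f(x₁) + 2f(x₂) + ... + f(xₙ)]

x_0 = 0.5000, f(x_0) = 0.239713, coefficient = 1
x_1 = 0.8750, f(x_1) = 0.671601, coefficient = 2
x_2 = 1.2500, f(x_2) = 1.186231, coefficient = 2
x_3 = 1.6250, f(x_3) = 1.622613, coefficient = 2
x_4 = 2.0000, f(x_4) = 1.818595, coefficient = 1

I ≈ (0.375000/2) × 9.019197 = 1.691099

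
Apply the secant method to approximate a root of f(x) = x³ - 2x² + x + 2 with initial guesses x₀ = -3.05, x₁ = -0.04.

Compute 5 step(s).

f(x) = x³ - 2x² + x + 2
x₀ = -3.05, x₁ = -0.04

Secant formula: x_{n+1} = x_n - f(x_n)(x_n - x_{n-1})/(f(x_n) - f(x_{n-1}))

Iteration 1:
  f(-3.050000) = -48.027625
  f(-0.040000) = 1.956736
  x_2 = -0.040000 - 1.956736×(-0.040000 - (-3.050000))/(1.956736 - (-48.027625))
       = -0.157832
Iteration 2:
  f(-0.040000) = 1.956736
  f(-0.157832) = 1.788414
  x_3 = -0.157832 - 1.788414×(-0.157832 - (-0.040000))/(1.788414 - 1.956736)
       = -1.409794
Iteration 3:
  f(-0.157832) = 1.788414
  f(-1.409794) = -6.186827
  x_4 = -1.409794 - (-6.186827)×(-1.409794 - (-0.157832))/(-6.186827 - 1.788414)
       = -0.438579
Iteration 4:
  f(-1.409794) = -6.186827
  f(-0.438579) = 1.092355
  x_5 = -0.438579 - 1.092355×(-0.438579 - (-1.409794))/(1.092355 - (-6.186827))
       = -0.584325
Iteration 5:
  f(-0.438579) = 1.092355
  f(-0.584325) = 0.533292
  x_6 = -0.584325 - 0.533292×(-0.584325 - (-0.438579))/(0.533292 - 1.092355)
       = -0.723353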